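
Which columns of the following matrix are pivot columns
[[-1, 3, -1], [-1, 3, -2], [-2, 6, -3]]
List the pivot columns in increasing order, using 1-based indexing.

1, 3

R1 ← -1·R1
  [  1  -3   1 ]
  [ -1   3  -2 ]
  [ -2   6  -3 ]
R2 ← R2 + R1
  [  1  -3   1 ]
  [  0   0  -1 ]
  [ -2   6  -3 ]
R3 ← R3 + 2·R1
  [ 1  -3   1 ]
  [ 0   0  -1 ]
  [ 0   0  -1 ]
R2 ← -1·R2
  [ 1  -3   1 ]
  [ 0   0   1 ]
  [ 0   0  -1 ]
R3 ← R3 + R2
  [ 1  -3  1 ]
  [ 0   0  1 ]
  [ 0   0  0 ]
R1 ← R1 − R2
  [ 1  -3  0 ]
  [ 0   0  1 ]
  [ 0   0  0 ]
Pivot columns are the columns containing a leading 1.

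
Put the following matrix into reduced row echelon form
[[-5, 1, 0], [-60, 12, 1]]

[[1, -1/5, 0], [0, 0, 1]]

R1 := -1/5·R1
  [   1  -1/5  0 ]
  [ -60    12  1 ]
R2 := R2 + 60·R1
  [ 1  -1/5  0 ]
  [ 0     0  1 ]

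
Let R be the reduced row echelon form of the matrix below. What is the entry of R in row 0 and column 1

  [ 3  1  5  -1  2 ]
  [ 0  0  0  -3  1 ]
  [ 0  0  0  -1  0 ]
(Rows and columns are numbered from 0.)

Multiply r1 by 1/3.
  [ 1  1/3  5/3  -1/3  2/3 ]
  [ 0    0    0    -3    1 ]
  [ 0    0    0    -1    0 ]
Multiply r2 by -1/3.
  [ 1  1/3  5/3  -1/3   2/3 ]
  [ 0    0    0     1  -1/3 ]
  [ 0    0    0    -1     0 ]
Add r2 to r3.
  [ 1  1/3  5/3  -1/3   2/3 ]
  [ 0    0    0     1  -1/3 ]
  [ 0    0    0     0  -1/3 ]
Multiply r3 by -3.
  [ 1  1/3  5/3  -1/3   2/3 ]
  [ 0    0    0     1  -1/3 ]
  [ 0    0    0     0     1 ]
Add 1/3 times r3 to r2.
  [ 1  1/3  5/3  -1/3  2/3 ]
  [ 0    0    0     1    0 ]
  [ 0    0    0     0    1 ]
Subtract 2/3 times r3 from r1.
  [ 1  1/3  5/3  -1/3  0 ]
  [ 0    0    0     1  0 ]
  [ 0    0    0     0  1 ]
Add 1/3 times r2 to r1.
  [ 1  1/3  5/3  0  0 ]
  [ 0    0    0  1  0 ]
  [ 0    0    0  0  1 ]

1/3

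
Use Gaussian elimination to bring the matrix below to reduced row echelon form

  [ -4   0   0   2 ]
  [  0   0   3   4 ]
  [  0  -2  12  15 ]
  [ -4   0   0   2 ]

[[1, 0, 0, -1/2], [0, 1, 0, 1/2], [0, 0, 1, 4/3], [0, 0, 0, 0]]

r1 ← -1/4·r1
r4 ← r4 + 4·r1
r2 ↔ r3
r2 ← -1/2·r2
r3 ← 1/3·r3
r2 ← r2 + 6·r3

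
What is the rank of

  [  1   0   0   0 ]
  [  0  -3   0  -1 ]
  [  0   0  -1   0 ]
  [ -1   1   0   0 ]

rank = 4

r4 := r4 + r1
  [ 1   0   0   0 ]
  [ 0  -3   0  -1 ]
  [ 0   0  -1   0 ]
  [ 0   1   0   0 ]
r2 := -1/3·r2
  [ 1  0   0    0 ]
  [ 0  1   0  1/3 ]
  [ 0  0  -1    0 ]
  [ 0  1   0    0 ]
r4 := r4 − r2
  [ 1  0   0     0 ]
  [ 0  1   0   1/3 ]
  [ 0  0  -1     0 ]
  [ 0  0   0  -1/3 ]
r3 := -1·r3
  [ 1  0  0     0 ]
  [ 0  1  0   1/3 ]
  [ 0  0  1     0 ]
  [ 0  0  0  -1/3 ]
r4 := -3·r4
  [ 1  0  0    0 ]
  [ 0  1  0  1/3 ]
  [ 0  0  1    0 ]
  [ 0  0  0    1 ]
r2 := r2 − 1/3·r4
  [ 1  0  0  0 ]
  [ 0  1  0  0 ]
  [ 0  0  1  0 ]
  [ 0  0  0  1 ]
The reduced form has 4 nonzero rows.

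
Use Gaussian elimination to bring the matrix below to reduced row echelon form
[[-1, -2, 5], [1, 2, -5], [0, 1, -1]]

[[1, 0, -3], [0, 1, -1], [0, 0, 0]]

R1 → -1·R1
R2 → R2 − R1
R2 <=> R3
R1 → R1 − 2·R2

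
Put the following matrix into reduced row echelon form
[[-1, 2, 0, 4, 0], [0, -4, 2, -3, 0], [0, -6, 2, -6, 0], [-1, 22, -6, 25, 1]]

R1 -> -1·R1
R4 -> R4 + R1
R2 -> -1/4·R2
R3 -> R3 + 6·R2
R4 -> R4 − 20·R2
R3 -> -1·R3
R4 -> R4 − 4·R3
R2 -> R2 + 1/2·R3
R1 -> R1 + 2·R2

[[1, 0, 0, -1, 0], [0, 1, 0, 3/2, 0], [0, 0, 1, 3/2, 0], [0, 0, 0, 0, 1]]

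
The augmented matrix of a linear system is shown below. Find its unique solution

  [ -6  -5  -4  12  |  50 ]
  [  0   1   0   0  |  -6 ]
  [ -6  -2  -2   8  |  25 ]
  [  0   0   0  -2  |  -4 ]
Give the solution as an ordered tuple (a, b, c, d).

(1/3, -6, 1/2, 2)

R1 := -1/6·R1
R3 := R3 + 6·R1
R3 := R3 − 3·R2
R3 := 1/2·R3
R4 := -1/2·R4
R3 := R3 + 2·R4
R1 := R1 + 2·R4
R1 := R1 − 2/3·R3
R1 := R1 − 5/6·R2
Reading off the last column: a = 1/3, b = -6, c = 1/2, d = 2.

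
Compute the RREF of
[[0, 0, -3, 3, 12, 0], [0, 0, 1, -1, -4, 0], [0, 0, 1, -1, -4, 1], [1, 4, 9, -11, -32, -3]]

Swap r1 and r4.
  [ 1  4   9  -11  -32  -3 ]
  [ 0  0   1   -1   -4   0 ]
  [ 0  0   1   -1   -4   1 ]
  [ 0  0  -3    3   12   0 ]
Subtract r2 from r3.
  [ 1  4   9  -11  -32  -3 ]
  [ 0  0   1   -1   -4   0 ]
  [ 0  0   0    0    0   1 ]
  [ 0  0  -3    3   12   0 ]
Add 3 times r2 to r4.
  [ 1  4  9  -11  -32  -3 ]
  [ 0  0  1   -1   -4   0 ]
  [ 0  0  0    0    0   1 ]
  [ 0  0  0    0    0   0 ]
Add 3 times r3 to r1.
  [ 1  4  9  -11  -32  0 ]
  [ 0  0  1   -1   -4  0 ]
  [ 0  0  0    0    0  1 ]
  [ 0  0  0    0    0  0 ]
Subtract 9 times r2 from r1.
  [ 1  4  0  -2   4  0 ]
  [ 0  0  1  -1  -4  0 ]
  [ 0  0  0   0   0  1 ]
  [ 0  0  0   0   0  0 ]

[[1, 4, 0, -2, 4, 0], [0, 0, 1, -1, -4, 0], [0, 0, 0, 0, 0, 1], [0, 0, 0, 0, 0, 0]]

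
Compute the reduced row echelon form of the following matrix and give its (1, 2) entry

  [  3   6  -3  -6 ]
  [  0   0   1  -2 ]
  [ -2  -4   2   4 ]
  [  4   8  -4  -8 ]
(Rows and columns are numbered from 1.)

2

R1 := 1/3·R1
  [  1   2  -1  -2 ]
  [  0   0   1  -2 ]
  [ -2  -4   2   4 ]
  [  4   8  -4  -8 ]
R3 := R3 + 2·R1
  [ 1  2  -1  -2 ]
  [ 0  0   1  -2 ]
  [ 0  0   0   0 ]
  [ 4  8  -4  -8 ]
R4 := R4 − 4·R1
  [ 1  2  -1  -2 ]
  [ 0  0   1  -2 ]
  [ 0  0   0   0 ]
  [ 0  0   0   0 ]
R1 := R1 + R2
  [ 1  2  0  -4 ]
  [ 0  0  1  -2 ]
  [ 0  0  0   0 ]
  [ 0  0  0   0 ]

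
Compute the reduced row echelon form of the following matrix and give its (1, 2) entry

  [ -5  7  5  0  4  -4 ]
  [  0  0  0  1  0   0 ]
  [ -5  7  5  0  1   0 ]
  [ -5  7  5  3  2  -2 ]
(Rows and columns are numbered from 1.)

Multiply ρ1 by -1/5.
  [  1  -7/5  -1  0  -4/5  4/5 ]
  [  0     0   0  1     0    0 ]
  [ -5     7   5  0     1    0 ]
  [ -5     7   5  3     2   -2 ]
Add 5 times ρ1 to ρ3.
  [  1  -7/5  -1  0  -4/5  4/5 ]
  [  0     0   0  1     0    0 ]
  [  0     0   0  0    -3    4 ]
  [ -5     7   5  3     2   -2 ]
Add 5 times ρ1 to ρ4.
  [ 1  -7/5  -1  0  -4/5  4/5 ]
  [ 0     0   0  1     0    0 ]
  [ 0     0   0  0    -3    4 ]
  [ 0     0   0  3    -2    2 ]
Subtract 3 times ρ2 from ρ4.
  [ 1  -7/5  -1  0  -4/5  4/5 ]
  [ 0     0   0  1     0    0 ]
  [ 0     0   0  0    -3    4 ]
  [ 0     0   0  0    -2    2 ]
Multiply ρ3 by -1/3.
  [ 1  -7/5  -1  0  -4/5   4/5 ]
  [ 0     0   0  1     0     0 ]
  [ 0     0   0  0     1  -4/3 ]
  [ 0     0   0  0    -2     2 ]
Add 2 times ρ3 to ρ4.
  [ 1  -7/5  -1  0  -4/5   4/5 ]
  [ 0     0   0  1     0     0 ]
  [ 0     0   0  0     1  -4/3 ]
  [ 0     0   0  0     0  -2/3 ]
Multiply ρ4 by -3/2.
  [ 1  -7/5  -1  0  -4/5   4/5 ]
  [ 0     0   0  1     0     0 ]
  [ 0     0   0  0     1  -4/3 ]
  [ 0     0   0  0     0     1 ]
Add 4/3 times ρ4 to ρ3.
  [ 1  -7/5  -1  0  -4/5  4/5 ]
  [ 0     0   0  1     0    0 ]
  [ 0     0   0  0     1    0 ]
  [ 0     0   0  0     0    1 ]
Subtract 4/5 times ρ4 from ρ1.
  [ 1  -7/5  -1  0  -4/5  0 ]
  [ 0     0   0  1     0  0 ]
  [ 0     0   0  0     1  0 ]
  [ 0     0   0  0     0  1 ]
Add 4/5 times ρ3 to ρ1.
  [ 1  -7/5  -1  0  0  0 ]
  [ 0     0   0  1  0  0 ]
  [ 0     0   0  0  1  0 ]
  [ 0     0   0  0  0  1 ]

-7/5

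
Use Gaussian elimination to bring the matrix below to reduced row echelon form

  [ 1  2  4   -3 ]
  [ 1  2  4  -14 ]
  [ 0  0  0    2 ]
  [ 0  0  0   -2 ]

[[1, 2, 4, 0], [0, 0, 0, 1], [0, 0, 0, 0], [0, 0, 0, 0]]

Subtract ρ1 from ρ2.
  [ 1  2  4   -3 ]
  [ 0  0  0  -11 ]
  [ 0  0  0    2 ]
  [ 0  0  0   -2 ]
Multiply ρ2 by -1/11.
  [ 1  2  4  -3 ]
  [ 0  0  0   1 ]
  [ 0  0  0   2 ]
  [ 0  0  0  -2 ]
Subtract 2 times ρ2 from ρ3.
  [ 1  2  4  -3 ]
  [ 0  0  0   1 ]
  [ 0  0  0   0 ]
  [ 0  0  0  -2 ]
Add 2 times ρ2 to ρ4.
  [ 1  2  4  -3 ]
  [ 0  0  0   1 ]
  [ 0  0  0   0 ]
  [ 0  0  0   0 ]
Add 3 times ρ2 to ρ1.
  [ 1  2  4  0 ]
  [ 0  0  0  1 ]
  [ 0  0  0  0 ]
  [ 0  0  0  0 ]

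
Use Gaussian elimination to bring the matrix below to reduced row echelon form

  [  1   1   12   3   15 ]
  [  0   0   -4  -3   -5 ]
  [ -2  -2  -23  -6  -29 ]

[[1, 1, 0, 0, 2], [0, 0, 1, 0, 1], [0, 0, 0, 1, 1/3]]

Add 2 times R1 to R3.
  [ 1  1  12   3  15 ]
  [ 0  0  -4  -3  -5 ]
  [ 0  0   1   0   1 ]
Multiply R2 by -1/4.
  [ 1  1  12    3   15 ]
  [ 0  0   1  3/4  5/4 ]
  [ 0  0   1    0    1 ]
Subtract R2 from R3.
  [ 1  1  12     3    15 ]
  [ 0  0   1   3/4   5/4 ]
  [ 0  0   0  -3/4  -1/4 ]
Multiply R3 by -4/3.
  [ 1  1  12    3   15 ]
  [ 0  0   1  3/4  5/4 ]
  [ 0  0   0    1  1/3 ]
Subtract 3/4 times R3 from R2.
  [ 1  1  12  3   15 ]
  [ 0  0   1  0    1 ]
  [ 0  0   0  1  1/3 ]
Subtract 3 times R3 from R1.
  [ 1  1  12  0   14 ]
  [ 0  0   1  0    1 ]
  [ 0  0   0  1  1/3 ]
Subtract 12 times R2 from R1.
  [ 1  1  0  0    2 ]
  [ 0  0  1  0    1 ]
  [ 0  0  0  1  1/3 ]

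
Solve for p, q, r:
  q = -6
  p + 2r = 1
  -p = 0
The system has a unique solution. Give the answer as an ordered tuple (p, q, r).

(0, -6, 1/2)

Form the augmented matrix and row-reduce:
  [  0  1  0  |  -6 ]
  [  1  0  2  |   1 ]
  [ -1  0  0  |   0 ]
R1 <=> R2
  [  1  0  2  |   1 ]
  [  0  1  0  |  -6 ]
  [ -1  0  0  |   0 ]
R3 ← R3 + R1
  [ 1  0  2  |   1 ]
  [ 0  1  0  |  -6 ]
  [ 0  0  2  |   1 ]
R3 ← 1/2·R3
  [ 1  0  2  |    1 ]
  [ 0  1  0  |   -6 ]
  [ 0  0  1  |  1/2 ]
R1 ← R1 − 2·R3
  [ 1  0  0  |    0 ]
  [ 0  1  0  |   -6 ]
  [ 0  0  1  |  1/2 ]
Reading off the last column: p = 0, q = -6, r = 1/2.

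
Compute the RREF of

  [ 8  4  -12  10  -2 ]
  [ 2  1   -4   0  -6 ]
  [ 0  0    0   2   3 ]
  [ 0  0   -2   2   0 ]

ρ1 := 1/8·ρ1
  [ 1  1/2  -3/2  5/4  -1/4 ]
  [ 2    1    -4    0    -6 ]
  [ 0    0     0    2     3 ]
  [ 0    0    -2    2     0 ]
ρ2 := ρ2 − 2·ρ1
  [ 1  1/2  -3/2   5/4   -1/4 ]
  [ 0    0    -1  -5/2  -11/2 ]
  [ 0    0     0     2      3 ]
  [ 0    0    -2     2      0 ]
ρ2 := -1·ρ2
  [ 1  1/2  -3/2  5/4  -1/4 ]
  [ 0    0     1  5/2  11/2 ]
  [ 0    0     0    2     3 ]
  [ 0    0    -2    2     0 ]
ρ4 := ρ4 + 2·ρ2
  [ 1  1/2  -3/2  5/4  -1/4 ]
  [ 0    0     1  5/2  11/2 ]
  [ 0    0     0    2     3 ]
  [ 0    0     0    7    11 ]
ρ3 := 1/2·ρ3
  [ 1  1/2  -3/2  5/4  -1/4 ]
  [ 0    0     1  5/2  11/2 ]
  [ 0    0     0    1   3/2 ]
  [ 0    0     0    7    11 ]
ρ4 := ρ4 − 7·ρ3
  [ 1  1/2  -3/2  5/4  -1/4 ]
  [ 0    0     1  5/2  11/2 ]
  [ 0    0     0    1   3/2 ]
  [ 0    0     0    0   1/2 ]
ρ4 := 2·ρ4
  [ 1  1/2  -3/2  5/4  -1/4 ]
  [ 0    0     1  5/2  11/2 ]
  [ 0    0     0    1   3/2 ]
  [ 0    0     0    0     1 ]
ρ3 := ρ3 − 3/2·ρ4
  [ 1  1/2  -3/2  5/4  -1/4 ]
  [ 0    0     1  5/2  11/2 ]
  [ 0    0     0    1     0 ]
  [ 0    0     0    0     1 ]
ρ2 := ρ2 − 11/2·ρ4
  [ 1  1/2  -3/2  5/4  -1/4 ]
  [ 0    0     1  5/2     0 ]
  [ 0    0     0    1     0 ]
  [ 0    0     0    0     1 ]
ρ1 := ρ1 + 1/4·ρ4
  [ 1  1/2  -3/2  5/4  0 ]
  [ 0    0     1  5/2  0 ]
  [ 0    0     0    1  0 ]
  [ 0    0     0    0  1 ]
ρ2 := ρ2 − 5/2·ρ3
  [ 1  1/2  -3/2  5/4  0 ]
  [ 0    0     1    0  0 ]
  [ 0    0     0    1  0 ]
  [ 0    0     0    0  1 ]
ρ1 := ρ1 − 5/4·ρ3
  [ 1  1/2  -3/2  0  0 ]
  [ 0    0     1  0  0 ]
  [ 0    0     0  1  0 ]
  [ 0    0     0  0  1 ]
ρ1 := ρ1 + 3/2·ρ2
  [ 1  1/2  0  0  0 ]
  [ 0    0  1  0  0 ]
  [ 0    0  0  1  0 ]
  [ 0    0  0  0  1 ]

[[1, 1/2, 0, 0, 0], [0, 0, 1, 0, 0], [0, 0, 0, 1, 0], [0, 0, 0, 0, 1]]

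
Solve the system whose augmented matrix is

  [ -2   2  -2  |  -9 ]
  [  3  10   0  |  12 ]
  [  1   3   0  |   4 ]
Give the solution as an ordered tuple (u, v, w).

(4, 0, 1/2)

R1 := -1/2·R1
  [ 1  -1  1  |  9/2 ]
  [ 3  10  0  |   12 ]
  [ 1   3  0  |    4 ]
R2 := R2 − 3·R1
  [ 1  -1   1  |   9/2 ]
  [ 0  13  -3  |  -3/2 ]
  [ 1   3   0  |     4 ]
R3 := R3 − R1
  [ 1  -1   1  |   9/2 ]
  [ 0  13  -3  |  -3/2 ]
  [ 0   4  -1  |  -1/2 ]
R2 := 1/13·R2
  [ 1  -1      1  |    9/2 ]
  [ 0   1  -3/13  |  -3/26 ]
  [ 0   4     -1  |   -1/2 ]
R3 := R3 − 4·R2
  [ 1  -1      1  |    9/2 ]
  [ 0   1  -3/13  |  -3/26 ]
  [ 0   0  -1/13  |  -1/26 ]
R3 := -13·R3
  [ 1  -1      1  |    9/2 ]
  [ 0   1  -3/13  |  -3/26 ]
  [ 0   0      1  |    1/2 ]
R2 := R2 + 3/13·R3
  [ 1  -1  1  |  9/2 ]
  [ 0   1  0  |    0 ]
  [ 0   0  1  |  1/2 ]
R1 := R1 − R3
  [ 1  -1  0  |    4 ]
  [ 0   1  0  |    0 ]
  [ 0   0  1  |  1/2 ]
R1 := R1 + R2
  [ 1  0  0  |    4 ]
  [ 0  1  0  |    0 ]
  [ 0  0  1  |  1/2 ]
Reading off the last column: u = 4, v = 0, w = 1/2.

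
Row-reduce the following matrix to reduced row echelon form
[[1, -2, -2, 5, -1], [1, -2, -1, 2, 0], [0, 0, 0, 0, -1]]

r2 := r2 − r1
  [ 1  -2  -2   5  -1 ]
  [ 0   0   1  -3   1 ]
  [ 0   0   0   0  -1 ]
r3 := -1·r3
  [ 1  -2  -2   5  -1 ]
  [ 0   0   1  -3   1 ]
  [ 0   0   0   0   1 ]
r2 := r2 − r3
  [ 1  -2  -2   5  -1 ]
  [ 0   0   1  -3   0 ]
  [ 0   0   0   0   1 ]
r1 := r1 + r3
  [ 1  -2  -2   5  0 ]
  [ 0   0   1  -3  0 ]
  [ 0   0   0   0  1 ]
r1 := r1 + 2·r2
  [ 1  -2  0  -1  0 ]
  [ 0   0  1  -3  0 ]
  [ 0   0  0   0  1 ]

[[1, -2, 0, -1, 0], [0, 0, 1, -3, 0], [0, 0, 0, 0, 1]]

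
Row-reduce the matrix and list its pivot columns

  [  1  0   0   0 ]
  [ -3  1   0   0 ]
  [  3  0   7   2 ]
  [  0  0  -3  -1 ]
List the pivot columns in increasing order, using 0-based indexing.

0, 1, 2, 3

R2 := R2 + 3·R1
  [ 1  0   0   0 ]
  [ 0  1   0   0 ]
  [ 3  0   7   2 ]
  [ 0  0  -3  -1 ]
R3 := R3 − 3·R1
  [ 1  0   0   0 ]
  [ 0  1   0   0 ]
  [ 0  0   7   2 ]
  [ 0  0  -3  -1 ]
R3 := 1/7·R3
  [ 1  0   0    0 ]
  [ 0  1   0    0 ]
  [ 0  0   1  2/7 ]
  [ 0  0  -3   -1 ]
R4 := R4 + 3·R3
  [ 1  0  0     0 ]
  [ 0  1  0     0 ]
  [ 0  0  1   2/7 ]
  [ 0  0  0  -1/7 ]
R4 := -7·R4
  [ 1  0  0    0 ]
  [ 0  1  0    0 ]
  [ 0  0  1  2/7 ]
  [ 0  0  0    1 ]
R3 := R3 − 2/7·R4
  [ 1  0  0  0 ]
  [ 0  1  0  0 ]
  [ 0  0  1  0 ]
  [ 0  0  0  1 ]
Pivot columns are the columns containing a leading 1.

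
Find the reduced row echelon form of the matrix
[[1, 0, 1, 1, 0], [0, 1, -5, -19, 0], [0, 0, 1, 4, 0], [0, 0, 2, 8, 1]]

ρ4 ← ρ4 − 2·ρ3
ρ2 ← ρ2 + 5·ρ3
ρ1 ← ρ1 − ρ3

[[1, 0, 0, -3, 0], [0, 1, 0, 1, 0], [0, 0, 1, 4, 0], [0, 0, 0, 0, 1]]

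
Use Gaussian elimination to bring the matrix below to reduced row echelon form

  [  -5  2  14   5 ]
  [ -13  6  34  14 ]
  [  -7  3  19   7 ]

r1 → -1/5·r1
  [   1  -2/5  -14/5  -1 ]
  [ -13     6     34  14 ]
  [  -7     3     19   7 ]
r2 → r2 + 13·r1
  [  1  -2/5  -14/5  -1 ]
  [  0   4/5  -12/5   1 ]
  [ -7     3     19   7 ]
r3 → r3 + 7·r1
  [ 1  -2/5  -14/5  -1 ]
  [ 0   4/5  -12/5   1 ]
  [ 0   1/5   -3/5   0 ]
r2 → 5/4·r2
  [ 1  -2/5  -14/5   -1 ]
  [ 0     1     -3  5/4 ]
  [ 0   1/5   -3/5    0 ]
r3 → r3 − 1/5·r2
  [ 1  -2/5  -14/5    -1 ]
  [ 0     1     -3   5/4 ]
  [ 0     0      0  -1/4 ]
r3 → -4·r3
  [ 1  -2/5  -14/5   -1 ]
  [ 0     1     -3  5/4 ]
  [ 0     0      0    1 ]
r2 → r2 − 5/4·r3
  [ 1  -2/5  -14/5  -1 ]
  [ 0     1     -3   0 ]
  [ 0     0      0   1 ]
r1 → r1 + r3
  [ 1  -2/5  -14/5  0 ]
  [ 0     1     -3  0 ]
  [ 0     0      0  1 ]
r1 → r1 + 2/5·r2
  [ 1  0  -4  0 ]
  [ 0  1  -3  0 ]
  [ 0  0   0  1 ]

[[1, 0, -4, 0], [0, 1, -3, 0], [0, 0, 0, 1]]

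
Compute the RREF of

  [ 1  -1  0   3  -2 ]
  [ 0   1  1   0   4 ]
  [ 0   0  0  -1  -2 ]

[[1, 0, 1, 0, -4], [0, 1, 1, 0, 4], [0, 0, 0, 1, 2]]

R3 → -1·R3
  [ 1  -1  0  3  -2 ]
  [ 0   1  1  0   4 ]
  [ 0   0  0  1   2 ]
R1 → R1 − 3·R3
  [ 1  -1  0  0  -8 ]
  [ 0   1  1  0   4 ]
  [ 0   0  0  1   2 ]
R1 → R1 + R2
  [ 1  0  1  0  -4 ]
  [ 0  1  1  0   4 ]
  [ 0  0  0  1   2 ]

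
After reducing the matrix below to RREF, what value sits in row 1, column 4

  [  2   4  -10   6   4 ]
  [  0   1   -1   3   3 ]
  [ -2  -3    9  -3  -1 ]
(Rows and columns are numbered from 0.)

ρ1 -> 1/2·ρ1
  [  1   2  -5   3   2 ]
  [  0   1  -1   3   3 ]
  [ -2  -3   9  -3  -1 ]
ρ3 -> ρ3 + 2·ρ1
  [ 1  2  -5  3  2 ]
  [ 0  1  -1  3  3 ]
  [ 0  1  -1  3  3 ]
ρ3 -> ρ3 − ρ2
  [ 1  2  -5  3  2 ]
  [ 0  1  -1  3  3 ]
  [ 0  0   0  0  0 ]
ρ1 -> ρ1 − 2·ρ2
  [ 1  0  -3  -3  -4 ]
  [ 0  1  -1   3   3 ]
  [ 0  0   0   0   0 ]

3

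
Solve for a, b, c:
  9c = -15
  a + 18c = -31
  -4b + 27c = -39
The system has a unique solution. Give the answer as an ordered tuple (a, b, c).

Form the augmented matrix and row-reduce:
  [ 0   0   9  |  -15 ]
  [ 1   0  18  |  -31 ]
  [ 0  -4  27  |  -39 ]
r1 ↔ r2
  [ 1   0  18  |  -31 ]
  [ 0   0   9  |  -15 ]
  [ 0  -4  27  |  -39 ]
r2 ↔ r3
  [ 1   0  18  |  -31 ]
  [ 0  -4  27  |  -39 ]
  [ 0   0   9  |  -15 ]
r2 ← -1/4·r2
  [ 1  0     18  |   -31 ]
  [ 0  1  -27/4  |  39/4 ]
  [ 0  0      9  |   -15 ]
r3 ← 1/9·r3
  [ 1  0     18  |   -31 ]
  [ 0  1  -27/4  |  39/4 ]
  [ 0  0      1  |  -5/3 ]
r2 ← r2 + 27/4·r3
  [ 1  0  18  |   -31 ]
  [ 0  1   0  |  -3/2 ]
  [ 0  0   1  |  -5/3 ]
r1 ← r1 − 18·r3
  [ 1  0  0  |    -1 ]
  [ 0  1  0  |  -3/2 ]
  [ 0  0  1  |  -5/3 ]
Reading off the last column: a = -1, b = -3/2, c = -5/3.

(-1, -3/2, -5/3)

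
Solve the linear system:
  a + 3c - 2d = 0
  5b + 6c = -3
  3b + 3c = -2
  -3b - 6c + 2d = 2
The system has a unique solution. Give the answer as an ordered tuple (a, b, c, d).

Form the augmented matrix and row-reduce:
  [ 1   0   3  -2  |   0 ]
  [ 0   5   6   0  |  -3 ]
  [ 0   3   3   0  |  -2 ]
  [ 0  -3  -6   2  |   2 ]
Multiply ρ2 by 1/5.
  [ 1   0    3  -2  |     0 ]
  [ 0   1  6/5   0  |  -3/5 ]
  [ 0   3    3   0  |    -2 ]
  [ 0  -3   -6   2  |     2 ]
Subtract 3 times ρ2 from ρ3.
  [ 1   0     3  -2  |     0 ]
  [ 0   1   6/5   0  |  -3/5 ]
  [ 0   0  -3/5   0  |  -1/5 ]
  [ 0  -3    -6   2  |     2 ]
Add 3 times ρ2 to ρ4.
  [ 1  0      3  -2  |     0 ]
  [ 0  1    6/5   0  |  -3/5 ]
  [ 0  0   -3/5   0  |  -1/5 ]
  [ 0  0  -12/5   2  |   1/5 ]
Multiply ρ3 by -5/3.
  [ 1  0      3  -2  |     0 ]
  [ 0  1    6/5   0  |  -3/5 ]
  [ 0  0      1   0  |   1/3 ]
  [ 0  0  -12/5   2  |   1/5 ]
Add 12/5 times ρ3 to ρ4.
  [ 1  0    3  -2  |     0 ]
  [ 0  1  6/5   0  |  -3/5 ]
  [ 0  0    1   0  |   1/3 ]
  [ 0  0    0   2  |     1 ]
Multiply ρ4 by 1/2.
  [ 1  0    3  -2  |     0 ]
  [ 0  1  6/5   0  |  -3/5 ]
  [ 0  0    1   0  |   1/3 ]
  [ 0  0    0   1  |   1/2 ]
Add 2 times ρ4 to ρ1.
  [ 1  0    3  0  |     1 ]
  [ 0  1  6/5  0  |  -3/5 ]
  [ 0  0    1  0  |   1/3 ]
  [ 0  0    0  1  |   1/2 ]
Subtract 6/5 times ρ3 from ρ2.
  [ 1  0  3  0  |    1 ]
  [ 0  1  0  0  |   -1 ]
  [ 0  0  1  0  |  1/3 ]
  [ 0  0  0  1  |  1/2 ]
Subtract 3 times ρ3 from ρ1.
  [ 1  0  0  0  |    0 ]
  [ 0  1  0  0  |   -1 ]
  [ 0  0  1  0  |  1/3 ]
  [ 0  0  0  1  |  1/2 ]
Reading off the last column: a = 0, b = -1, c = 1/3, d = 1/2.

(0, -1, 1/3, 1/2)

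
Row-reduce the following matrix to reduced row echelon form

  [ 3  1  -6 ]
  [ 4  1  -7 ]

Multiply r1 by 1/3.
  [ 1  1/3  -2 ]
  [ 4    1  -7 ]
Subtract 4 times r1 from r2.
  [ 1   1/3  -2 ]
  [ 0  -1/3   1 ]
Multiply r2 by -3.
  [ 1  1/3  -2 ]
  [ 0    1  -3 ]
Subtract 1/3 times r2 from r1.
  [ 1  0  -1 ]
  [ 0  1  -3 ]

[[1, 0, -1], [0, 1, -3]]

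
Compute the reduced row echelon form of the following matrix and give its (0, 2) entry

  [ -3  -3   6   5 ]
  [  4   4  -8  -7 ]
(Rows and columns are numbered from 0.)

-2

ρ1 -> -1/3·ρ1
  [ 1  1  -2  -5/3 ]
  [ 4  4  -8    -7 ]
ρ2 -> ρ2 − 4·ρ1
  [ 1  1  -2  -5/3 ]
  [ 0  0   0  -1/3 ]
ρ2 -> -3·ρ2
  [ 1  1  -2  -5/3 ]
  [ 0  0   0     1 ]
ρ1 -> ρ1 + 5/3·ρ2
  [ 1  1  -2  0 ]
  [ 0  0   0  1 ]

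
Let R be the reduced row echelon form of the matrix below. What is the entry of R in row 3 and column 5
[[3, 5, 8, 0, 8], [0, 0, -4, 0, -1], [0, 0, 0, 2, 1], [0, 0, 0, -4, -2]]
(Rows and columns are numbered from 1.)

1/2

r1 -> 1/3·r1
r2 -> -1/4·r2
r3 -> 1/2·r3
r4 -> r4 + 4·r3
r1 -> r1 − 8/3·r2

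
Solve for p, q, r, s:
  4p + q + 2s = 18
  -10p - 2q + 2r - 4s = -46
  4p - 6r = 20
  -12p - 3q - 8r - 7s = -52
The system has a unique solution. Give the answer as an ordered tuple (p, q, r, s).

Form the augmented matrix and row-reduce:
  [   4   1   0   2  |   18 ]
  [ -10  -2   2  -4  |  -46 ]
  [   4   0  -6   0  |   20 ]
  [ -12  -3  -8  -7  |  -52 ]
Multiply R1 by 1/4.
  [   1  1/4   0  1/2  |  9/2 ]
  [ -10   -2   2   -4  |  -46 ]
  [   4    0  -6    0  |   20 ]
  [ -12   -3  -8   -7  |  -52 ]
Add 10 times R1 to R2.
  [   1  1/4   0  1/2  |  9/2 ]
  [   0  1/2   2    1  |   -1 ]
  [   4    0  -6    0  |   20 ]
  [ -12   -3  -8   -7  |  -52 ]
Subtract 4 times R1 from R3.
  [   1  1/4   0  1/2  |  9/2 ]
  [   0  1/2   2    1  |   -1 ]
  [   0   -1  -6   -2  |    2 ]
  [ -12   -3  -8   -7  |  -52 ]
Add 12 times R1 to R4.
  [ 1  1/4   0  1/2  |  9/2 ]
  [ 0  1/2   2    1  |   -1 ]
  [ 0   -1  -6   -2  |    2 ]
  [ 0    0  -8   -1  |    2 ]
Multiply R2 by 2.
  [ 1  1/4   0  1/2  |  9/2 ]
  [ 0    1   4    2  |   -2 ]
  [ 0   -1  -6   -2  |    2 ]
  [ 0    0  -8   -1  |    2 ]
Add R2 to R3.
  [ 1  1/4   0  1/2  |  9/2 ]
  [ 0    1   4    2  |   -2 ]
  [ 0    0  -2    0  |    0 ]
  [ 0    0  -8   -1  |    2 ]
Multiply R3 by -1/2.
  [ 1  1/4   0  1/2  |  9/2 ]
  [ 0    1   4    2  |   -2 ]
  [ 0    0   1    0  |    0 ]
  [ 0    0  -8   -1  |    2 ]
Add 8 times R3 to R4.
  [ 1  1/4  0  1/2  |  9/2 ]
  [ 0    1  4    2  |   -2 ]
  [ 0    0  1    0  |    0 ]
  [ 0    0  0   -1  |    2 ]
Multiply R4 by -1.
  [ 1  1/4  0  1/2  |  9/2 ]
  [ 0    1  4    2  |   -2 ]
  [ 0    0  1    0  |    0 ]
  [ 0    0  0    1  |   -2 ]
Subtract 2 times R4 from R2.
  [ 1  1/4  0  1/2  |  9/2 ]
  [ 0    1  4    0  |    2 ]
  [ 0    0  1    0  |    0 ]
  [ 0    0  0    1  |   -2 ]
Subtract 1/2 times R4 from R1.
  [ 1  1/4  0  0  |  11/2 ]
  [ 0    1  4  0  |     2 ]
  [ 0    0  1  0  |     0 ]
  [ 0    0  0  1  |    -2 ]
Subtract 4 times R3 from R2.
  [ 1  1/4  0  0  |  11/2 ]
  [ 0    1  0  0  |     2 ]
  [ 0    0  1  0  |     0 ]
  [ 0    0  0  1  |    -2 ]
Subtract 1/4 times R2 from R1.
  [ 1  0  0  0  |   5 ]
  [ 0  1  0  0  |   2 ]
  [ 0  0  1  0  |   0 ]
  [ 0  0  0  1  |  -2 ]
Reading off the last column: p = 5, q = 2, r = 0, s = -2.

(5, 2, 0, -2)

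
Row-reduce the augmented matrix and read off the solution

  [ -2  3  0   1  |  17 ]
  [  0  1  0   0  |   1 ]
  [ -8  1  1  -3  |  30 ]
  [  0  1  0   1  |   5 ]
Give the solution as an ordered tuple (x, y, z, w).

(-5, 1, 1, 4)

R1 := -1/2·R1
  [  1  -3/2  0  -1/2  |  -17/2 ]
  [  0     1  0     0  |      1 ]
  [ -8     1  1    -3  |     30 ]
  [  0     1  0     1  |      5 ]
R3 := R3 + 8·R1
  [ 1  -3/2  0  -1/2  |  -17/2 ]
  [ 0     1  0     0  |      1 ]
  [ 0   -11  1    -7  |    -38 ]
  [ 0     1  0     1  |      5 ]
R3 := R3 + 11·R2
  [ 1  -3/2  0  -1/2  |  -17/2 ]
  [ 0     1  0     0  |      1 ]
  [ 0     0  1    -7  |    -27 ]
  [ 0     1  0     1  |      5 ]
R4 := R4 − R2
  [ 1  -3/2  0  -1/2  |  -17/2 ]
  [ 0     1  0     0  |      1 ]
  [ 0     0  1    -7  |    -27 ]
  [ 0     0  0     1  |      4 ]
R3 := R3 + 7·R4
  [ 1  -3/2  0  -1/2  |  -17/2 ]
  [ 0     1  0     0  |      1 ]
  [ 0     0  1     0  |      1 ]
  [ 0     0  0     1  |      4 ]
R1 := R1 + 1/2·R4
  [ 1  -3/2  0  0  |  -13/2 ]
  [ 0     1  0  0  |      1 ]
  [ 0     0  1  0  |      1 ]
  [ 0     0  0  1  |      4 ]
R1 := R1 + 3/2·R2
  [ 1  0  0  0  |  -5 ]
  [ 0  1  0  0  |   1 ]
  [ 0  0  1  0  |   1 ]
  [ 0  0  0  1  |   4 ]
Reading off the last column: x = -5, y = 1, z = 1, w = 4.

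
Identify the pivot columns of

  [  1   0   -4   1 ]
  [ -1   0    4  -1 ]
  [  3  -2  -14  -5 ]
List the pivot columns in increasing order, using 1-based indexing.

1, 2

Add R1 to R2.
Subtract 3 times R1 from R3.
Swap R2 and R3.
Multiply R2 by -1/2.
Pivot columns are the columns containing a leading 1.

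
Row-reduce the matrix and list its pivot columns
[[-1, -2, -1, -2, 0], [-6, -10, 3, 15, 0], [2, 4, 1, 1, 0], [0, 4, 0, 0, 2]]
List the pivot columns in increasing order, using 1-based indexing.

Multiply R1 by -1.
  [  1    2  1   2  0 ]
  [ -6  -10  3  15  0 ]
  [  2    4  1   1  0 ]
  [  0    4  0   0  2 ]
Add 6 times R1 to R2.
  [ 1  2  1   2  0 ]
  [ 0  2  9  27  0 ]
  [ 2  4  1   1  0 ]
  [ 0  4  0   0  2 ]
Subtract 2 times R1 from R3.
  [ 1  2   1   2  0 ]
  [ 0  2   9  27  0 ]
  [ 0  0  -1  -3  0 ]
  [ 0  4   0   0  2 ]
Multiply R2 by 1/2.
  [ 1  2    1     2  0 ]
  [ 0  1  9/2  27/2  0 ]
  [ 0  0   -1    -3  0 ]
  [ 0  4    0     0  2 ]
Subtract 4 times R2 from R4.
  [ 1  2    1     2  0 ]
  [ 0  1  9/2  27/2  0 ]
  [ 0  0   -1    -3  0 ]
  [ 0  0  -18   -54  2 ]
Multiply R3 by -1.
  [ 1  2    1     2  0 ]
  [ 0  1  9/2  27/2  0 ]
  [ 0  0    1     3  0 ]
  [ 0  0  -18   -54  2 ]
Add 18 times R3 to R4.
  [ 1  2    1     2  0 ]
  [ 0  1  9/2  27/2  0 ]
  [ 0  0    1     3  0 ]
  [ 0  0    0     0  2 ]
Multiply R4 by 1/2.
  [ 1  2    1     2  0 ]
  [ 0  1  9/2  27/2  0 ]
  [ 0  0    1     3  0 ]
  [ 0  0    0     0  1 ]
Subtract 9/2 times R3 from R2.
  [ 1  2  1  2  0 ]
  [ 0  1  0  0  0 ]
  [ 0  0  1  3  0 ]
  [ 0  0  0  0  1 ]
Subtract R3 from R1.
  [ 1  2  0  -1  0 ]
  [ 0  1  0   0  0 ]
  [ 0  0  1   3  0 ]
  [ 0  0  0   0  1 ]
Subtract 2 times R2 from R1.
  [ 1  0  0  -1  0 ]
  [ 0  1  0   0  0 ]
  [ 0  0  1   3  0 ]
  [ 0  0  0   0  1 ]
Pivot columns are the columns containing a leading 1.

1, 2, 3, 5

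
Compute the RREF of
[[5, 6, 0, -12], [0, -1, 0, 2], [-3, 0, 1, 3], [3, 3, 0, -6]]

Multiply R1 by 1/5.
Add 3 times R1 to R3.
Subtract 3 times R1 from R4.
Multiply R2 by -1.
Subtract 18/5 times R2 from R3.
Add 3/5 times R2 to R4.
Subtract 6/5 times R2 from R1.

[[1, 0, 0, 0], [0, 1, 0, -2], [0, 0, 1, 3], [0, 0, 0, 0]]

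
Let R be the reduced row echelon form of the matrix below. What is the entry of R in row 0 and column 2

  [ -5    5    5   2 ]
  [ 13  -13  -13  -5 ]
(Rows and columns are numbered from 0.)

-1

R1 := -1/5·R1
  [  1   -1   -1  -2/5 ]
  [ 13  -13  -13    -5 ]
R2 := R2 − 13·R1
  [ 1  -1  -1  -2/5 ]
  [ 0   0   0   1/5 ]
R2 := 5·R2
  [ 1  -1  -1  -2/5 ]
  [ 0   0   0     1 ]
R1 := R1 + 2/5·R2
  [ 1  -1  -1  0 ]
  [ 0   0   0  1 ]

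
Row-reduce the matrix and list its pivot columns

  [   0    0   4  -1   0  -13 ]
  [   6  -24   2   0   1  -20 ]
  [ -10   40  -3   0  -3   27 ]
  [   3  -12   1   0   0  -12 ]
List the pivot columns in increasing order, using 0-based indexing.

0, 2, 3, 4

Swap R1 and R2.
  [   6  -24   2   0   1  -20 ]
  [   0    0   4  -1   0  -13 ]
  [ -10   40  -3   0  -3   27 ]
  [   3  -12   1   0   0  -12 ]
Multiply R1 by 1/6.
  [   1   -4  1/3   0  1/6  -10/3 ]
  [   0    0    4  -1    0    -13 ]
  [ -10   40   -3   0   -3     27 ]
  [   3  -12    1   0    0    -12 ]
Add 10 times R1 to R3.
  [ 1   -4  1/3   0   1/6  -10/3 ]
  [ 0    0    4  -1     0    -13 ]
  [ 0    0  1/3   0  -4/3  -19/3 ]
  [ 3  -12    1   0     0    -12 ]
Subtract 3 times R1 from R4.
  [ 1  -4  1/3   0   1/6  -10/3 ]
  [ 0   0    4  -1     0    -13 ]
  [ 0   0  1/3   0  -4/3  -19/3 ]
  [ 0   0    0   0  -1/2     -2 ]
Multiply R2 by 1/4.
  [ 1  -4  1/3     0   1/6  -10/3 ]
  [ 0   0    1  -1/4     0  -13/4 ]
  [ 0   0  1/3     0  -4/3  -19/3 ]
  [ 0   0    0     0  -1/2     -2 ]
Subtract 1/3 times R2 from R3.
  [ 1  -4  1/3     0   1/6  -10/3 ]
  [ 0   0    1  -1/4     0  -13/4 ]
  [ 0   0    0  1/12  -4/3  -21/4 ]
  [ 0   0    0     0  -1/2     -2 ]
Multiply R3 by 12.
  [ 1  -4  1/3     0   1/6  -10/3 ]
  [ 0   0    1  -1/4     0  -13/4 ]
  [ 0   0    0     1   -16    -63 ]
  [ 0   0    0     0  -1/2     -2 ]
Multiply R4 by -2.
  [ 1  -4  1/3     0  1/6  -10/3 ]
  [ 0   0    1  -1/4    0  -13/4 ]
  [ 0   0    0     1  -16    -63 ]
  [ 0   0    0     0    1      4 ]
Add 16 times R4 to R3.
  [ 1  -4  1/3     0  1/6  -10/3 ]
  [ 0   0    1  -1/4    0  -13/4 ]
  [ 0   0    0     1    0      1 ]
  [ 0   0    0     0    1      4 ]
Subtract 1/6 times R4 from R1.
  [ 1  -4  1/3     0  0     -4 ]
  [ 0   0    1  -1/4  0  -13/4 ]
  [ 0   0    0     1  0      1 ]
  [ 0   0    0     0  1      4 ]
Add 1/4 times R3 to R2.
  [ 1  -4  1/3  0  0  -4 ]
  [ 0   0    1  0  0  -3 ]
  [ 0   0    0  1  0   1 ]
  [ 0   0    0  0  1   4 ]
Subtract 1/3 times R2 from R1.
  [ 1  -4  0  0  0  -3 ]
  [ 0   0  1  0  0  -3 ]
  [ 0   0  0  1  0   1 ]
  [ 0   0  0  0  1   4 ]
Pivot columns are the columns containing a leading 1.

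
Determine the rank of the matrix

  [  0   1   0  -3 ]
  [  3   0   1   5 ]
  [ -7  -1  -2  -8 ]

rank = 3

R1 ↔ R2
  [  3   0   1   5 ]
  [  0   1   0  -3 ]
  [ -7  -1  -2  -8 ]
R1 := 1/3·R1
  [  1   0  1/3  5/3 ]
  [  0   1    0   -3 ]
  [ -7  -1   -2   -8 ]
R3 := R3 + 7·R1
  [ 1   0  1/3   5/3 ]
  [ 0   1    0    -3 ]
  [ 0  -1  1/3  11/3 ]
R3 := R3 + R2
  [ 1  0  1/3  5/3 ]
  [ 0  1    0   -3 ]
  [ 0  0  1/3  2/3 ]
R3 := 3·R3
  [ 1  0  1/3  5/3 ]
  [ 0  1    0   -3 ]
  [ 0  0    1    2 ]
R1 := R1 − 1/3·R3
  [ 1  0  0   1 ]
  [ 0  1  0  -3 ]
  [ 0  0  1   2 ]
The reduced form has 3 nonzero rows.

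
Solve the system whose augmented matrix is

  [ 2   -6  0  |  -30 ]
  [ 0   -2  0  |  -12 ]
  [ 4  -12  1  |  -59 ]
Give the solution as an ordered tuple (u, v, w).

Multiply r1 by 1/2.
  [ 1   -3  0  |  -15 ]
  [ 0   -2  0  |  -12 ]
  [ 4  -12  1  |  -59 ]
Subtract 4 times r1 from r3.
  [ 1  -3  0  |  -15 ]
  [ 0  -2  0  |  -12 ]
  [ 0   0  1  |    1 ]
Multiply r2 by -1/2.
  [ 1  -3  0  |  -15 ]
  [ 0   1  0  |    6 ]
  [ 0   0  1  |    1 ]
Add 3 times r2 to r1.
  [ 1  0  0  |  3 ]
  [ 0  1  0  |  6 ]
  [ 0  0  1  |  1 ]
Reading off the last column: u = 3, v = 6, w = 1.

(3, 6, 1)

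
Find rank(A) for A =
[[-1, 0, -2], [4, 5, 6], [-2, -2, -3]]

rank = 3

Multiply r1 by -1.
  [  1   0   2 ]
  [  4   5   6 ]
  [ -2  -2  -3 ]
Subtract 4 times r1 from r2.
  [  1   0   2 ]
  [  0   5  -2 ]
  [ -2  -2  -3 ]
Add 2 times r1 to r3.
  [ 1   0   2 ]
  [ 0   5  -2 ]
  [ 0  -2   1 ]
Multiply r2 by 1/5.
  [ 1   0     2 ]
  [ 0   1  -2/5 ]
  [ 0  -2     1 ]
Add 2 times r2 to r3.
  [ 1  0     2 ]
  [ 0  1  -2/5 ]
  [ 0  0   1/5 ]
Multiply r3 by 5.
  [ 1  0     2 ]
  [ 0  1  -2/5 ]
  [ 0  0     1 ]
Add 2/5 times r3 to r2.
  [ 1  0  2 ]
  [ 0  1  0 ]
  [ 0  0  1 ]
Subtract 2 times r3 from r1.
  [ 1  0  0 ]
  [ 0  1  0 ]
  [ 0  0  1 ]
The reduced form has 3 nonzero rows.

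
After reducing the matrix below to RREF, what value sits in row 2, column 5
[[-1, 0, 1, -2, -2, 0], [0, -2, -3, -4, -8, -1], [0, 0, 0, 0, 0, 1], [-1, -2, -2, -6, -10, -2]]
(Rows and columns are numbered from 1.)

Multiply R1 by -1.
  [  1   0  -1   2    2   0 ]
  [  0  -2  -3  -4   -8  -1 ]
  [  0   0   0   0    0   1 ]
  [ -1  -2  -2  -6  -10  -2 ]
Add R1 to R4.
  [ 1   0  -1   2   2   0 ]
  [ 0  -2  -3  -4  -8  -1 ]
  [ 0   0   0   0   0   1 ]
  [ 0  -2  -3  -4  -8  -2 ]
Multiply R2 by -1/2.
  [ 1   0   -1   2   2    0 ]
  [ 0   1  3/2   2   4  1/2 ]
  [ 0   0    0   0   0    1 ]
  [ 0  -2   -3  -4  -8   -2 ]
Add 2 times R2 to R4.
  [ 1  0   -1  2  2    0 ]
  [ 0  1  3/2  2  4  1/2 ]
  [ 0  0    0  0  0    1 ]
  [ 0  0    0  0  0   -1 ]
Add R3 to R4.
  [ 1  0   -1  2  2    0 ]
  [ 0  1  3/2  2  4  1/2 ]
  [ 0  0    0  0  0    1 ]
  [ 0  0    0  0  0    0 ]
Subtract 1/2 times R3 from R2.
  [ 1  0   -1  2  2  0 ]
  [ 0  1  3/2  2  4  0 ]
  [ 0  0    0  0  0  1 ]
  [ 0  0    0  0  0  0 ]

4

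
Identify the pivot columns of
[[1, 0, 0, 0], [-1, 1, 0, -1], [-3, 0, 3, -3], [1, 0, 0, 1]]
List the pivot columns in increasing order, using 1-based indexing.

ρ2 ← ρ2 + ρ1
  [  1  0  0   0 ]
  [  0  1  0  -1 ]
  [ -3  0  3  -3 ]
  [  1  0  0   1 ]
ρ3 ← ρ3 + 3·ρ1
  [ 1  0  0   0 ]
  [ 0  1  0  -1 ]
  [ 0  0  3  -3 ]
  [ 1  0  0   1 ]
ρ4 ← ρ4 − ρ1
  [ 1  0  0   0 ]
  [ 0  1  0  -1 ]
  [ 0  0  3  -3 ]
  [ 0  0  0   1 ]
ρ3 ← 1/3·ρ3
  [ 1  0  0   0 ]
  [ 0  1  0  -1 ]
  [ 0  0  1  -1 ]
  [ 0  0  0   1 ]
ρ3 ← ρ3 + ρ4
  [ 1  0  0   0 ]
  [ 0  1  0  -1 ]
  [ 0  0  1   0 ]
  [ 0  0  0   1 ]
ρ2 ← ρ2 + ρ4
  [ 1  0  0  0 ]
  [ 0  1  0  0 ]
  [ 0  0  1  0 ]
  [ 0  0  0  1 ]
Pivot columns are the columns containing a leading 1.

1, 2, 3, 4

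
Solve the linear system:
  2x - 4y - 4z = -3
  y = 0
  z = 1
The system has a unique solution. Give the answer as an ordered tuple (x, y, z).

(1/2, 0, 1)

Form the augmented matrix and row-reduce:
  [ 2  -4  -4  |  -3 ]
  [ 0   1   0  |   0 ]
  [ 0   0   1  |   1 ]
R1 → 1/2·R1
  [ 1  -2  -2  |  -3/2 ]
  [ 0   1   0  |     0 ]
  [ 0   0   1  |     1 ]
R1 → R1 + 2·R3
  [ 1  -2  0  |  1/2 ]
  [ 0   1  0  |    0 ]
  [ 0   0  1  |    1 ]
R1 → R1 + 2·R2
  [ 1  0  0  |  1/2 ]
  [ 0  1  0  |    0 ]
  [ 0  0  1  |    1 ]
Reading off the last column: x = 1/2, y = 0, z = 1.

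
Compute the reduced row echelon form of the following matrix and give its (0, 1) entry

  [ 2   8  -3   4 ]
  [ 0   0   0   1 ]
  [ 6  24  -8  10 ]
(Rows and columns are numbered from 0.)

ρ1 := 1/2·ρ1
  [ 1   4  -3/2   2 ]
  [ 0   0     0   1 ]
  [ 6  24    -8  10 ]
ρ3 := ρ3 − 6·ρ1
  [ 1  4  -3/2   2 ]
  [ 0  0     0   1 ]
  [ 0  0     1  -2 ]
ρ2 ↔ ρ3
  [ 1  4  -3/2   2 ]
  [ 0  0     1  -2 ]
  [ 0  0     0   1 ]
ρ2 := ρ2 + 2·ρ3
  [ 1  4  -3/2  2 ]
  [ 0  0     1  0 ]
  [ 0  0     0  1 ]
ρ1 := ρ1 − 2·ρ3
  [ 1  4  -3/2  0 ]
  [ 0  0     1  0 ]
  [ 0  0     0  1 ]
ρ1 := ρ1 + 3/2·ρ2
  [ 1  4  0  0 ]
  [ 0  0  1  0 ]
  [ 0  0  0  1 ]

4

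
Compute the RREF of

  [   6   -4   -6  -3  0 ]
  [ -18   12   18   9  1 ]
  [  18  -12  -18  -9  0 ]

ρ1 := 1/6·ρ1
  [   1  -2/3   -1  -1/2  0 ]
  [ -18    12   18     9  1 ]
  [  18   -12  -18    -9  0 ]
ρ2 := ρ2 + 18·ρ1
  [  1  -2/3   -1  -1/2  0 ]
  [  0     0    0     0  1 ]
  [ 18   -12  -18    -9  0 ]
ρ3 := ρ3 − 18·ρ1
  [ 1  -2/3  -1  -1/2  0 ]
  [ 0     0   0     0  1 ]
  [ 0     0   0     0  0 ]

[[1, -2/3, -1, -1/2, 0], [0, 0, 0, 0, 1], [0, 0, 0, 0, 0]]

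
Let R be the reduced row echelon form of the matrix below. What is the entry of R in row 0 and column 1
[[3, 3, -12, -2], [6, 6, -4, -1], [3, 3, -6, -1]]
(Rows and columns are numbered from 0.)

R1 → 1/3·R1
  [ 1  1  -4  -2/3 ]
  [ 6  6  -4    -1 ]
  [ 3  3  -6    -1 ]
R2 → R2 − 6·R1
  [ 1  1  -4  -2/3 ]
  [ 0  0  20     3 ]
  [ 3  3  -6    -1 ]
R3 → R3 − 3·R1
  [ 1  1  -4  -2/3 ]
  [ 0  0  20     3 ]
  [ 0  0   6     1 ]
R2 → 1/20·R2
  [ 1  1  -4  -2/3 ]
  [ 0  0   1  3/20 ]
  [ 0  0   6     1 ]
R3 → R3 − 6·R2
  [ 1  1  -4  -2/3 ]
  [ 0  0   1  3/20 ]
  [ 0  0   0  1/10 ]
R3 → 10·R3
  [ 1  1  -4  -2/3 ]
  [ 0  0   1  3/20 ]
  [ 0  0   0     1 ]
R2 → R2 − 3/20·R3
  [ 1  1  -4  -2/3 ]
  [ 0  0   1     0 ]
  [ 0  0   0     1 ]
R1 → R1 + 2/3·R3
  [ 1  1  -4  0 ]
  [ 0  0   1  0 ]
  [ 0  0   0  1 ]
R1 → R1 + 4·R2
  [ 1  1  0  0 ]
  [ 0  0  1  0 ]
  [ 0  0  0  1 ]

1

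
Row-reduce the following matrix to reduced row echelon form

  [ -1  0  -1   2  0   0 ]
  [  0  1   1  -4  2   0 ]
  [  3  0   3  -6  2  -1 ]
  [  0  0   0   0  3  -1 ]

[[1, 0, 1, -2, 0, 0], [0, 1, 1, -4, 0, 0], [0, 0, 0, 0, 1, 0], [0, 0, 0, 0, 0, 1]]

R1 ← -1·R1
R3 ← R3 − 3·R1
R3 ← 1/2·R3
R4 ← R4 − 3·R3
R4 ← 2·R4
R3 ← R3 + 1/2·R4
R2 ← R2 − 2·R3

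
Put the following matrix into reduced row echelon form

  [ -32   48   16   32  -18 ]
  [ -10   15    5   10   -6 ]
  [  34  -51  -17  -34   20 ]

[[1, -3/2, -1/2, -1, 0], [0, 0, 0, 0, 1], [0, 0, 0, 0, 0]]

ρ1 ← -1/32·ρ1
  [   1  -3/2  -1/2   -1  9/16 ]
  [ -10    15     5   10    -6 ]
  [  34   -51   -17  -34    20 ]
ρ2 ← ρ2 + 10·ρ1
  [  1  -3/2  -1/2   -1  9/16 ]
  [  0     0     0    0  -3/8 ]
  [ 34   -51   -17  -34    20 ]
ρ3 ← ρ3 − 34·ρ1
  [ 1  -3/2  -1/2  -1  9/16 ]
  [ 0     0     0   0  -3/8 ]
  [ 0     0     0   0   7/8 ]
ρ2 ← -8/3·ρ2
  [ 1  -3/2  -1/2  -1  9/16 ]
  [ 0     0     0   0     1 ]
  [ 0     0     0   0   7/8 ]
ρ3 ← ρ3 − 7/8·ρ2
  [ 1  -3/2  -1/2  -1  9/16 ]
  [ 0     0     0   0     1 ]
  [ 0     0     0   0     0 ]
ρ1 ← ρ1 − 9/16·ρ2
  [ 1  -3/2  -1/2  -1  0 ]
  [ 0     0     0   0  1 ]
  [ 0     0     0   0  0 ]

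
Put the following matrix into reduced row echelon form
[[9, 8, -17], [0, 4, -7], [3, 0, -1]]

ρ1 -> 1/9·ρ1
  [ 1  8/9  -17/9 ]
  [ 0    4     -7 ]
  [ 3    0     -1 ]
ρ3 -> ρ3 − 3·ρ1
  [ 1   8/9  -17/9 ]
  [ 0     4     -7 ]
  [ 0  -8/3   14/3 ]
ρ2 -> 1/4·ρ2
  [ 1   8/9  -17/9 ]
  [ 0     1   -7/4 ]
  [ 0  -8/3   14/3 ]
ρ3 -> ρ3 + 8/3·ρ2
  [ 1  8/9  -17/9 ]
  [ 0    1   -7/4 ]
  [ 0    0      0 ]
ρ1 -> ρ1 − 8/9·ρ2
  [ 1  0  -1/3 ]
  [ 0  1  -7/4 ]
  [ 0  0     0 ]

[[1, 0, -1/3], [0, 1, -7/4], [0, 0, 0]]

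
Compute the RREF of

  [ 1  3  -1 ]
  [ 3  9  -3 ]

ρ2 ← ρ2 − 3·ρ1
  [ 1  3  -1 ]
  [ 0  0   0 ]

[[1, 3, -1], [0, 0, 0]]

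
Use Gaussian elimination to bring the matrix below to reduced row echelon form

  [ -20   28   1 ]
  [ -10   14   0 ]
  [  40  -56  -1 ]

[[1, -7/5, 0], [0, 0, 1], [0, 0, 0]]

R1 → -1/20·R1
  [   1  -7/5  -1/20 ]
  [ -10    14      0 ]
  [  40   -56     -1 ]
R2 → R2 + 10·R1
  [  1  -7/5  -1/20 ]
  [  0     0   -1/2 ]
  [ 40   -56     -1 ]
R3 → R3 − 40·R1
  [ 1  -7/5  -1/20 ]
  [ 0     0   -1/2 ]
  [ 0     0      1 ]
R2 → -2·R2
  [ 1  -7/5  -1/20 ]
  [ 0     0      1 ]
  [ 0     0      1 ]
R3 → R3 − R2
  [ 1  -7/5  -1/20 ]
  [ 0     0      1 ]
  [ 0     0      0 ]
R1 → R1 + 1/20·R2
  [ 1  -7/5  0 ]
  [ 0     0  1 ]
  [ 0     0  0 ]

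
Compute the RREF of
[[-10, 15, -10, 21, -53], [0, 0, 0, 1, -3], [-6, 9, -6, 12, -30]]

[[1, -3/2, 1, 0, -1], [0, 0, 0, 1, -3], [0, 0, 0, 0, 0]]

r1 -> -1/10·r1
  [  1  -3/2   1  -21/10  53/10 ]
  [  0     0   0       1     -3 ]
  [ -6     9  -6      12    -30 ]
r3 -> r3 + 6·r1
  [ 1  -3/2  1  -21/10  53/10 ]
  [ 0     0  0       1     -3 ]
  [ 0     0  0    -3/5    9/5 ]
r3 -> r3 + 3/5·r2
  [ 1  -3/2  1  -21/10  53/10 ]
  [ 0     0  0       1     -3 ]
  [ 0     0  0       0      0 ]
r1 -> r1 + 21/10·r2
  [ 1  -3/2  1  0  -1 ]
  [ 0     0  0  1  -3 ]
  [ 0     0  0  0   0 ]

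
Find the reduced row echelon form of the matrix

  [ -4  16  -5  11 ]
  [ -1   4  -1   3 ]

[[1, -4, 0, -4], [0, 0, 1, 1]]

R1 ← -1/4·R1
R2 ← R2 + R1
R2 ← 4·R2
R1 ← R1 − 5/4·R2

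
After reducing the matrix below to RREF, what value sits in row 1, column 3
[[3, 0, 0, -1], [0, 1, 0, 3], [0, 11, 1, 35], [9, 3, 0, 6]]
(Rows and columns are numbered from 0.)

3

r1 := 1/3·r1
  [ 1   0  0  -1/3 ]
  [ 0   1  0     3 ]
  [ 0  11  1    35 ]
  [ 9   3  0     6 ]
r4 := r4 − 9·r1
  [ 1   0  0  -1/3 ]
  [ 0   1  0     3 ]
  [ 0  11  1    35 ]
  [ 0   3  0     9 ]
r3 := r3 − 11·r2
  [ 1  0  0  -1/3 ]
  [ 0  1  0     3 ]
  [ 0  0  1     2 ]
  [ 0  3  0     9 ]
r4 := r4 − 3·r2
  [ 1  0  0  -1/3 ]
  [ 0  1  0     3 ]
  [ 0  0  1     2 ]
  [ 0  0  0     0 ]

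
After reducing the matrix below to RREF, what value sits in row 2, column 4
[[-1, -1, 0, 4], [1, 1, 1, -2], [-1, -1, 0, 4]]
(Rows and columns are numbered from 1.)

2

R1 -> -1·R1
  [  1   1  0  -4 ]
  [  1   1  1  -2 ]
  [ -1  -1  0   4 ]
R2 -> R2 − R1
  [  1   1  0  -4 ]
  [  0   0  1   2 ]
  [ -1  -1  0   4 ]
R3 -> R3 + R1
  [ 1  1  0  -4 ]
  [ 0  0  1   2 ]
  [ 0  0  0   0 ]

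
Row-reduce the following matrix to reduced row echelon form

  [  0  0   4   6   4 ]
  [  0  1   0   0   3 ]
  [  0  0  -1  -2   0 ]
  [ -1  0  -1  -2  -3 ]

[[1, 0, 0, 0, 3], [0, 1, 0, 0, 3], [0, 0, 1, 0, 4], [0, 0, 0, 1, -2]]

R1 <-> R4
R1 ← -1·R1
R3 ← -1·R3
R4 ← R4 − 4·R3
R4 ← -1/2·R4
R3 ← R3 − 2·R4
R1 ← R1 − 2·R4
R1 ← R1 − R3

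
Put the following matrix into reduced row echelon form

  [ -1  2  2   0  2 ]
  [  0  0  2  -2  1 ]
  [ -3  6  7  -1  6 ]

Multiply R1 by -1.
  [  1  -2  -2   0  -2 ]
  [  0   0   2  -2   1 ]
  [ -3   6   7  -1   6 ]
Add 3 times R1 to R3.
  [ 1  -2  -2   0  -2 ]
  [ 0   0   2  -2   1 ]
  [ 0   0   1  -1   0 ]
Multiply R2 by 1/2.
  [ 1  -2  -2   0   -2 ]
  [ 0   0   1  -1  1/2 ]
  [ 0   0   1  -1    0 ]
Subtract R2 from R3.
  [ 1  -2  -2   0    -2 ]
  [ 0   0   1  -1   1/2 ]
  [ 0   0   0   0  -1/2 ]
Multiply R3 by -2.
  [ 1  -2  -2   0   -2 ]
  [ 0   0   1  -1  1/2 ]
  [ 0   0   0   0    1 ]
Subtract 1/2 times R3 from R2.
  [ 1  -2  -2   0  -2 ]
  [ 0   0   1  -1   0 ]
  [ 0   0   0   0   1 ]
Add 2 times R3 to R1.
  [ 1  -2  -2   0  0 ]
  [ 0   0   1  -1  0 ]
  [ 0   0   0   0  1 ]
Add 2 times R2 to R1.
  [ 1  -2  0  -2  0 ]
  [ 0   0  1  -1  0 ]
  [ 0   0  0   0  1 ]

[[1, -2, 0, -2, 0], [0, 0, 1, -1, 0], [0, 0, 0, 0, 1]]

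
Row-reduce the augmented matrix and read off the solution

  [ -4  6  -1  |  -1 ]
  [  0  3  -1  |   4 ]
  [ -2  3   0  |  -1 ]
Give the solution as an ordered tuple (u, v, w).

R1 ← -1/4·R1
  [  1  -3/2  1/4  |  1/4 ]
  [  0     3   -1  |    4 ]
  [ -2     3    0  |   -1 ]
R3 ← R3 + 2·R1
  [ 1  -3/2  1/4  |   1/4 ]
  [ 0     3   -1  |     4 ]
  [ 0     0  1/2  |  -1/2 ]
R2 ← 1/3·R2
  [ 1  -3/2   1/4  |   1/4 ]
  [ 0     1  -1/3  |   4/3 ]
  [ 0     0   1/2  |  -1/2 ]
R3 ← 2·R3
  [ 1  -3/2   1/4  |  1/4 ]
  [ 0     1  -1/3  |  4/3 ]
  [ 0     0     1  |   -1 ]
R2 ← R2 + 1/3·R3
  [ 1  -3/2  1/4  |  1/4 ]
  [ 0     1    0  |    1 ]
  [ 0     0    1  |   -1 ]
R1 ← R1 − 1/4·R3
  [ 1  -3/2  0  |  1/2 ]
  [ 0     1  0  |    1 ]
  [ 0     0  1  |   -1 ]
R1 ← R1 + 3/2·R2
  [ 1  0  0  |   2 ]
  [ 0  1  0  |   1 ]
  [ 0  0  1  |  -1 ]
Reading off the last column: u = 2, v = 1, w = -1.

(2, 1, -1)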